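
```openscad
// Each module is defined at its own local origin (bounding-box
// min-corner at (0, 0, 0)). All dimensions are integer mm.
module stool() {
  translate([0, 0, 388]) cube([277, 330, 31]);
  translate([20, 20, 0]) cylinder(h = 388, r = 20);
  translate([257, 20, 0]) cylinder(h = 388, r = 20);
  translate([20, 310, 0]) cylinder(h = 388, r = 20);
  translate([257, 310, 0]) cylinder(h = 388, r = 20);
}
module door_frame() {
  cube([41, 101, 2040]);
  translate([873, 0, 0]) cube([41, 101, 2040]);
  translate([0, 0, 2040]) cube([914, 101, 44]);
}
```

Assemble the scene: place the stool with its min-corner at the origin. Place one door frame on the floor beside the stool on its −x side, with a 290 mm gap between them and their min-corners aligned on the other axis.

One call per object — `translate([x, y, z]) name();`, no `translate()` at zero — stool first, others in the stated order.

stool();
translate([-1204, 0, 0]) door_frame();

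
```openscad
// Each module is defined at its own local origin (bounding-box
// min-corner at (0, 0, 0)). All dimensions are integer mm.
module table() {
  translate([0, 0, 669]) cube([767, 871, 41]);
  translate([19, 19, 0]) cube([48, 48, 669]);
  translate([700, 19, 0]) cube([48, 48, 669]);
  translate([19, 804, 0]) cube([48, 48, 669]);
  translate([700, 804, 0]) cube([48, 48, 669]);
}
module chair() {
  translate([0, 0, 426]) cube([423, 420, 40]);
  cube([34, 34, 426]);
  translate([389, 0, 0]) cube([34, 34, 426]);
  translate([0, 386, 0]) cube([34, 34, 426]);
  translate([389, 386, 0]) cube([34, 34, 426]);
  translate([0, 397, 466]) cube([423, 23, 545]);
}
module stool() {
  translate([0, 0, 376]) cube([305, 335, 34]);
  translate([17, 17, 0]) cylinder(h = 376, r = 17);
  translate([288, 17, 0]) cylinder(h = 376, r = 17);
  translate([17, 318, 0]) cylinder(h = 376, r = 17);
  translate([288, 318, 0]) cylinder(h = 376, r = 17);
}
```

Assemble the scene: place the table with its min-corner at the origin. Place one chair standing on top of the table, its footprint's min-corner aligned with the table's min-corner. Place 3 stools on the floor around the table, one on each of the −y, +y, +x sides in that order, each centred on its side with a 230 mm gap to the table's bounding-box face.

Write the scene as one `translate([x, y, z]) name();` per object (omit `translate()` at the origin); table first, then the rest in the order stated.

table();
translate([0, 0, 710]) chair();
translate([231, -565, 0]) stool();
translate([231, 1101, 0]) stool();
translate([997, 268, 0]) stool();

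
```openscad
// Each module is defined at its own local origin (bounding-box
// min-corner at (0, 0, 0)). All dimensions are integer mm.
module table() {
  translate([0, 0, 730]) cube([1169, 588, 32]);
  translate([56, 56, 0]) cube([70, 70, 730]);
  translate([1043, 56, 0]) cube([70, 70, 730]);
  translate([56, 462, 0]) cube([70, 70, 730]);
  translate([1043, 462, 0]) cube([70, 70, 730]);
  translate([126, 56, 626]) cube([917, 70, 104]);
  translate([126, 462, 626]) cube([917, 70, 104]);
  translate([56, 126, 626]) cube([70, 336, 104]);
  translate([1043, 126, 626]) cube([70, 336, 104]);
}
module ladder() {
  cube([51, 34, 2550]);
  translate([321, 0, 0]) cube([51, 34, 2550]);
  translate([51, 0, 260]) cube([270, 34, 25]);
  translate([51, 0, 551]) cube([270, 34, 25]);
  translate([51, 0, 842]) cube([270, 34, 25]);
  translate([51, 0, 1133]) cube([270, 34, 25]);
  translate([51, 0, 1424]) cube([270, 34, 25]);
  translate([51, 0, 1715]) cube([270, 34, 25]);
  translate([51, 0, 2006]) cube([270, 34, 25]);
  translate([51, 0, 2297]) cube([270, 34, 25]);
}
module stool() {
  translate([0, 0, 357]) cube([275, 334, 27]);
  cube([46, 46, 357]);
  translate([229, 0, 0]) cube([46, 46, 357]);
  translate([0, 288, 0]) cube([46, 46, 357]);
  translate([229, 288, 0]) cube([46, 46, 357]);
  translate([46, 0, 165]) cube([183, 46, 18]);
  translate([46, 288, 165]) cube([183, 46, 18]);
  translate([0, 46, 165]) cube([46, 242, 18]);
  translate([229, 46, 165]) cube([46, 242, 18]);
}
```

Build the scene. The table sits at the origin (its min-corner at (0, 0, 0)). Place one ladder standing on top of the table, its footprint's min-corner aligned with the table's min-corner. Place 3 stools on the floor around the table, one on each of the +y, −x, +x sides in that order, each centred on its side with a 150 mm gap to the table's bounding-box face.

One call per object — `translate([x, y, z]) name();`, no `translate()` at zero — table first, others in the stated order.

table();
translate([0, 0, 762]) ladder();
translate([447, 738, 0]) stool();
translate([-425, 127, 0]) stool();
translate([1319, 127, 0]) stool();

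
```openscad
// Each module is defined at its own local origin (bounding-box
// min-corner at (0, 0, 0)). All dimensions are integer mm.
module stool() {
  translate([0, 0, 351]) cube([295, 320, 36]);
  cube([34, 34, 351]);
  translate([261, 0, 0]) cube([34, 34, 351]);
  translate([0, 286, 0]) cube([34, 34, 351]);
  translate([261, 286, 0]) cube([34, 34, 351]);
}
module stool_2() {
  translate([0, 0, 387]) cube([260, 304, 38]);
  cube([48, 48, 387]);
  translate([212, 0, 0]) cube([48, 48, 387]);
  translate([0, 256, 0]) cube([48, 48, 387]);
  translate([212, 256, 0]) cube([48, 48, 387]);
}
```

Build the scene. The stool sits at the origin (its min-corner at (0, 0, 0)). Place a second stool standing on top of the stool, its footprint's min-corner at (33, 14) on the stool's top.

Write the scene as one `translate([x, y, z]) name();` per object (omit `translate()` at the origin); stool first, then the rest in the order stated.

stool();
translate([33, 14, 387]) stool_2();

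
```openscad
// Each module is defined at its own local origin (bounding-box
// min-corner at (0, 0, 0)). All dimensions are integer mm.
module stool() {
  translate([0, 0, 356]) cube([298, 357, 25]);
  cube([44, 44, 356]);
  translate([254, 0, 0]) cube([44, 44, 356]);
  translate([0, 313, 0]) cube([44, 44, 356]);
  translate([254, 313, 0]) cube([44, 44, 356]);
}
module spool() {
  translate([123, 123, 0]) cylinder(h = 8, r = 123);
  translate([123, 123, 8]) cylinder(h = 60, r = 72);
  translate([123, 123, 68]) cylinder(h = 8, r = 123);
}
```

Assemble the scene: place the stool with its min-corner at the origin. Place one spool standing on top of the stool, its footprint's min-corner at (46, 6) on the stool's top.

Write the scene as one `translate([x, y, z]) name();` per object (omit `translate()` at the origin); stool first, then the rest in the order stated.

stool();
translate([46, 6, 381]) spool();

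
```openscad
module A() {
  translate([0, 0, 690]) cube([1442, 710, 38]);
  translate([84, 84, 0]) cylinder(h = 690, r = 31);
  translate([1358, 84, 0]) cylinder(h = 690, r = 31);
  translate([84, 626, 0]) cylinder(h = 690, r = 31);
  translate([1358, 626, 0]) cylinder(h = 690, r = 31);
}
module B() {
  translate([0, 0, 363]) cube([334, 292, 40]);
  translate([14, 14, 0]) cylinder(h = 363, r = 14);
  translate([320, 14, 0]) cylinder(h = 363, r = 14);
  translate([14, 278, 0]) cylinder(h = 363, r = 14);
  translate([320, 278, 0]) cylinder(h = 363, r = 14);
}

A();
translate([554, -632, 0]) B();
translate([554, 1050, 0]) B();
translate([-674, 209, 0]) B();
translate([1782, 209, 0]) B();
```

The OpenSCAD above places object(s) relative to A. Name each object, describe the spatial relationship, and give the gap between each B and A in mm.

Each stool's nearest face is 340 mm from the table's bounding box.

A is a table. B is a stool. Four stools sit around the table at the −y, +y, −x, +x sides. The gap between each stool and the table is 340 mm.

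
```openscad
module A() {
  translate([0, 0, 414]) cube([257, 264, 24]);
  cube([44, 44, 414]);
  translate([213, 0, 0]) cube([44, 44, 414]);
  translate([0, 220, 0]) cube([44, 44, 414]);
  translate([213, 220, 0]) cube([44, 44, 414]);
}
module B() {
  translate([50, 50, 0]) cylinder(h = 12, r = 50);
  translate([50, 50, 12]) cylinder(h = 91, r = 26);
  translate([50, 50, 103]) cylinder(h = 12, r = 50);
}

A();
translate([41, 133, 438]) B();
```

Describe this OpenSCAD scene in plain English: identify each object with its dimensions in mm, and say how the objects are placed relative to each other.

A is a simple wooden stool: a rectangular seat 257 mm (x) by 264 mm (y), 24 mm thick, top face at z = 438 mm, on four square legs, each 44×44 mm in cross-section. The legs rest on z = 0, each flush with a corner of the seat.

B is a spool: two coaxial disc flanges of radius 50 mm and thickness 12 mm, joined by a core cylinder of radius 26 mm and height 91 mm. The lower flange rests on z = 0 and the three cylinders share a vertical axis.

The spool is on top of the stool.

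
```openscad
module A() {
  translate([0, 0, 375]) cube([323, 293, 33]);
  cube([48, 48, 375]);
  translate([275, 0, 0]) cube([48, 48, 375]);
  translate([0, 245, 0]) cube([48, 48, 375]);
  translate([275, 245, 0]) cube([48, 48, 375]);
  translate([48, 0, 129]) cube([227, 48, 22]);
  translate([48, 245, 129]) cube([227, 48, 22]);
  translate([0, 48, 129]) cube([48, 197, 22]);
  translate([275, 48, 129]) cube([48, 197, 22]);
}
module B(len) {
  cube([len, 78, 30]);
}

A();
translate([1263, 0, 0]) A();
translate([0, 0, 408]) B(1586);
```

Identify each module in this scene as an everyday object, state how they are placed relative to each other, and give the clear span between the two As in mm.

A is a stool. B is a beam. A beam spans the tops of two stools. The clear span between the two stools is 940 mm.

Second stool starts at x = 1263; first ends at x = 323; clear span = 1263 − 323 = 940 mm.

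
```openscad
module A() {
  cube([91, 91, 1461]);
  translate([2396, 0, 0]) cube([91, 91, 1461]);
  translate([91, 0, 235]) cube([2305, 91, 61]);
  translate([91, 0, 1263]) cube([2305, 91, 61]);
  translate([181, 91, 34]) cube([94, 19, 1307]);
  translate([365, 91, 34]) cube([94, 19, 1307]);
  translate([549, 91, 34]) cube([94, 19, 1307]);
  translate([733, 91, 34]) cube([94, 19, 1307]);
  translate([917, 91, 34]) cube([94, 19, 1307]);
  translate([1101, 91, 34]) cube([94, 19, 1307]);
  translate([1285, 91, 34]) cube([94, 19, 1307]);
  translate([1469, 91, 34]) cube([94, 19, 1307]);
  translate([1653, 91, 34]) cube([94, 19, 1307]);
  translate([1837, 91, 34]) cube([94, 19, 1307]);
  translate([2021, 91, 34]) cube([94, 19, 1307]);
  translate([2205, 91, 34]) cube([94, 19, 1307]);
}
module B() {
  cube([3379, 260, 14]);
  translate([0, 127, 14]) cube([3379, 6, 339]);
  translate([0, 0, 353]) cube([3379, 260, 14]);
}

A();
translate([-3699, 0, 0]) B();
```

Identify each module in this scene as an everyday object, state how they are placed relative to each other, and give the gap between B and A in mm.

A is a fence section. B is an I-beam. The I-beam is on the floor beside the fence section on its −x side. The gap between the I-beam and the fence section is 320 mm.

The I-beam's nearest face is 320 mm from the fence section's −x face.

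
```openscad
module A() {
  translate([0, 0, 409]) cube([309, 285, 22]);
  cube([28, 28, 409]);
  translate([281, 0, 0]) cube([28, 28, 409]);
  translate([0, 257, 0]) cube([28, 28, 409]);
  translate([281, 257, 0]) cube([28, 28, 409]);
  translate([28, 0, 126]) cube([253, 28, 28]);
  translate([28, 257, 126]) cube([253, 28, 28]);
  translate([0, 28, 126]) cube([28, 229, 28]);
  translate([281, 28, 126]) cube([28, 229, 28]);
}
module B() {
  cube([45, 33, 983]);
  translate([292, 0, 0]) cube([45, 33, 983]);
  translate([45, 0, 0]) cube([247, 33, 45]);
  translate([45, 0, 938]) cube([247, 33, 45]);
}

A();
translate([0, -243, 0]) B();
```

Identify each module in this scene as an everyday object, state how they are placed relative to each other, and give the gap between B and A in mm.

A is a stool. B is a picture frame. The picture frame is on the floor beside the stool on its −y side. The gap between the picture frame and the stool is 210 mm.

The picture frame's nearest face is 210 mm from the stool's −y face.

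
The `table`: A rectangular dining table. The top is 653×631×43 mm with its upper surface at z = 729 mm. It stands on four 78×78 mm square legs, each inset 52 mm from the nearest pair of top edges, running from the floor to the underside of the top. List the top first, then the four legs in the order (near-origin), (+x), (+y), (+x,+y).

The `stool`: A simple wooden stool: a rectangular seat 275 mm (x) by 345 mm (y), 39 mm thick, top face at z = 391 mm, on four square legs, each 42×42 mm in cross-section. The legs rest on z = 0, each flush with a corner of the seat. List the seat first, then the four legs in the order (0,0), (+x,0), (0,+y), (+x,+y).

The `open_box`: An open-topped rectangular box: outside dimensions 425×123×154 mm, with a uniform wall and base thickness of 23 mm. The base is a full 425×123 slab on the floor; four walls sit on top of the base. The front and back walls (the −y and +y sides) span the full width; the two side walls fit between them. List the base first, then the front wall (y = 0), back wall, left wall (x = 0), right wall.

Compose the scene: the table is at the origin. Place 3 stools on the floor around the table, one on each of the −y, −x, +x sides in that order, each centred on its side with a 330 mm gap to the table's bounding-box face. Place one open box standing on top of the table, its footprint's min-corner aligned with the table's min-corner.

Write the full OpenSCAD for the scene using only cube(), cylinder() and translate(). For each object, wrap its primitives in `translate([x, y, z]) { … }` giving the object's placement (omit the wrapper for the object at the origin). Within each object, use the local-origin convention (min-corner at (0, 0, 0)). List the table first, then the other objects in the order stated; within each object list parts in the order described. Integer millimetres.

translate([0, 0, 686]) cube([653, 631, 43]);
translate([52, 52, 0]) cube([78, 78, 686]);
translate([523, 52, 0]) cube([78, 78, 686]);
translate([52, 501, 0]) cube([78, 78, 686]);
translate([523, 501, 0]) cube([78, 78, 686]);
translate([189, -675, 0]) {
  translate([0, 0, 352]) cube([275, 345, 39]);
  cube([42, 42, 352]);
  translate([233, 0, 0]) cube([42, 42, 352]);
  translate([0, 303, 0]) cube([42, 42, 352]);
  translate([233, 303, 0]) cube([42, 42, 352]);
}
translate([-605, 143, 0]) {
  translate([0, 0, 352]) cube([275, 345, 39]);
  cube([42, 42, 352]);
  translate([233, 0, 0]) cube([42, 42, 352]);
  translate([0, 303, 0]) cube([42, 42, 352]);
  translate([233, 303, 0]) cube([42, 42, 352]);
}
translate([983, 143, 0]) {
  translate([0, 0, 352]) cube([275, 345, 39]);
  cube([42, 42, 352]);
  translate([233, 0, 0]) cube([42, 42, 352]);
  translate([0, 303, 0]) cube([42, 42, 352]);
  translate([233, 303, 0]) cube([42, 42, 352]);
}
translate([0, 0, 729]) {
  cube([425, 123, 23]);
  translate([0, 0, 23]) cube([425, 23, 131]);
  translate([0, 100, 23]) cube([425, 23, 131]);
  translate([0, 23, 23]) cube([23, 77, 131]);
  translate([402, 23, 23]) cube([23, 77, 131]);
}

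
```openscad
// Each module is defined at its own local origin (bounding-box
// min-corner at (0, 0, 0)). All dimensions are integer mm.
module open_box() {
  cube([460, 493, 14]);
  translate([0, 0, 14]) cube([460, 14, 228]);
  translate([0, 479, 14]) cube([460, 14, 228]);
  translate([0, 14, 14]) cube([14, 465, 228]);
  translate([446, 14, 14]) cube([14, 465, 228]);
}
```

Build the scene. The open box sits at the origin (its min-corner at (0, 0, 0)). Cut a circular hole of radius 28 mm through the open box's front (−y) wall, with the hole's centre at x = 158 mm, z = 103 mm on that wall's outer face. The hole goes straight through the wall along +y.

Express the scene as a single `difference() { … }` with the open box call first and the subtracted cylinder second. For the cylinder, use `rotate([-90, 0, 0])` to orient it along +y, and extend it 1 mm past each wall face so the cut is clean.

difference() {
  open_box();
  translate([158, -1, 103]) rotate([-90, 0, 0]) cylinder(h = 16, r = 28);
}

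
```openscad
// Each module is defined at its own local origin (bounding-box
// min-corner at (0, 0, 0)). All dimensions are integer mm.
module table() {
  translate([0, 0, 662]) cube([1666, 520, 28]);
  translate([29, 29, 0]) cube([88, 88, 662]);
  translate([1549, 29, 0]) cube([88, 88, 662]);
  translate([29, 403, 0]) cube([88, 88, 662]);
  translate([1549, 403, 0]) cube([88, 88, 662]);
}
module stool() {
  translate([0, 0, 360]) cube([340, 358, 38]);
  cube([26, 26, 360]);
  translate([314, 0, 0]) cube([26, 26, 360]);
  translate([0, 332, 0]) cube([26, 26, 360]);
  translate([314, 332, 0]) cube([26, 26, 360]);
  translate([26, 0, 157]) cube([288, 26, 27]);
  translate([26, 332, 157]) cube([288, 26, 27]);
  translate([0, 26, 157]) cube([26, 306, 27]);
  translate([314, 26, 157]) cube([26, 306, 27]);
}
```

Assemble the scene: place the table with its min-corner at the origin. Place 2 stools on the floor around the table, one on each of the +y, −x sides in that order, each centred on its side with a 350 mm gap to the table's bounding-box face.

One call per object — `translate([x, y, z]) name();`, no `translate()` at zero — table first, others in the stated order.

table();
translate([663, 870, 0]) stool();
translate([-690, 81, 0]) stool();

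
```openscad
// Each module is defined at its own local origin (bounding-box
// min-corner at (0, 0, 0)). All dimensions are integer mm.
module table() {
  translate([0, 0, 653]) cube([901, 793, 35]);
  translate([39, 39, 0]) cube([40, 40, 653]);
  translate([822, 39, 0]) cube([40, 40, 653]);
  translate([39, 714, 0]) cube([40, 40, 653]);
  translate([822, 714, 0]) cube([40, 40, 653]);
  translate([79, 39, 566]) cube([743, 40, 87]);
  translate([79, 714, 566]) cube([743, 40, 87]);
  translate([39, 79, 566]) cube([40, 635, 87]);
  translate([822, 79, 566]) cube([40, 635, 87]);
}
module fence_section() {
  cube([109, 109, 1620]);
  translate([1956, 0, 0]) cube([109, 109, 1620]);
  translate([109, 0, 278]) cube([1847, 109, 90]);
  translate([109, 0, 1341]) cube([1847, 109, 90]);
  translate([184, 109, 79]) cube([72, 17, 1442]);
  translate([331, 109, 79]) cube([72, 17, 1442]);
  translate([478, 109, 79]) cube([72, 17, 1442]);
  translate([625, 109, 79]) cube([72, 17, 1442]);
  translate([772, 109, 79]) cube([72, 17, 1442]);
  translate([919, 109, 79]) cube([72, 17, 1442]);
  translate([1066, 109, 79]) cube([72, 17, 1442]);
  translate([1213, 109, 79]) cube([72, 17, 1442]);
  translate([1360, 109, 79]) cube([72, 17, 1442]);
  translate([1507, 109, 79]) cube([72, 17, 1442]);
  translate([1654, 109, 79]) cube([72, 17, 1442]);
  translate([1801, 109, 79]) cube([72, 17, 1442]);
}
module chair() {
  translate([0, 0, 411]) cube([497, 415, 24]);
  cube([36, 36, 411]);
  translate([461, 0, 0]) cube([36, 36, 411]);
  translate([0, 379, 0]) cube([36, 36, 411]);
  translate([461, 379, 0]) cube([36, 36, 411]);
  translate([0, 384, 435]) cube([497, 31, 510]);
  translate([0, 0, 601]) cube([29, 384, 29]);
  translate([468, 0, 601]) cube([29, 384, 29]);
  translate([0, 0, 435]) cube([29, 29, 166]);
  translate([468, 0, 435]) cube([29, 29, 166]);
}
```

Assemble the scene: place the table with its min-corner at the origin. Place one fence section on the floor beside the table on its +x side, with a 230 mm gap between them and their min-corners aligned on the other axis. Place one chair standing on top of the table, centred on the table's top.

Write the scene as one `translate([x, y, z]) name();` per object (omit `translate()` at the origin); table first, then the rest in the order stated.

table();
translate([1131, 0, 0]) fence_section();
translate([202, 189, 688]) chair();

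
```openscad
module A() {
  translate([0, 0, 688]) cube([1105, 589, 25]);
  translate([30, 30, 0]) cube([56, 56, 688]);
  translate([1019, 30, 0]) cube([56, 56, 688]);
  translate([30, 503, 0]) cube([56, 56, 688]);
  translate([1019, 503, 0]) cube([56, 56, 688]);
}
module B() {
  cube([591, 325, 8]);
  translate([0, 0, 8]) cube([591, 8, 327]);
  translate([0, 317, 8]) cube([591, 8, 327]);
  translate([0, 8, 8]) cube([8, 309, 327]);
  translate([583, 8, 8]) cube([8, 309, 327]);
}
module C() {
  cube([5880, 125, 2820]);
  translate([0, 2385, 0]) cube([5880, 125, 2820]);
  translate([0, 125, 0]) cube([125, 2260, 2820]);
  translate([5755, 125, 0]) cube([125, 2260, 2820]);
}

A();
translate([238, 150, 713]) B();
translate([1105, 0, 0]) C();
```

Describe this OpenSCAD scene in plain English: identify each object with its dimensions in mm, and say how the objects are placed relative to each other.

A is a table with a 1105×589 mm rectangular top, 25 mm thick, top surface at z = 713 mm, supported by four 56×56 mm square legs, each inset 30 mm from the nearest pair of top edges, running from the floor.

B is an open-topped rectangular box: outside dimensions 591×325×335 mm, with a uniform wall and base thickness of 8 mm. The base is a full 591×325 slab on the floor; four walls sit on top of the base. The front and back walls (the −y and +y sides) span the full width; the two side walls fit between them.

C is the wall frame of a small rectangular building: four walls, each 2820 mm tall and 125 mm thick, enclosing a footprint 5880 mm (x) by 2510 mm (y) outside-to-outside, with no floor or roof. The front and back walls (the −y and +y sides) span the full width; the two side walls fit between them.

The open box is on top of the table. The house frame is against the table's +x side, with their −y faces flush.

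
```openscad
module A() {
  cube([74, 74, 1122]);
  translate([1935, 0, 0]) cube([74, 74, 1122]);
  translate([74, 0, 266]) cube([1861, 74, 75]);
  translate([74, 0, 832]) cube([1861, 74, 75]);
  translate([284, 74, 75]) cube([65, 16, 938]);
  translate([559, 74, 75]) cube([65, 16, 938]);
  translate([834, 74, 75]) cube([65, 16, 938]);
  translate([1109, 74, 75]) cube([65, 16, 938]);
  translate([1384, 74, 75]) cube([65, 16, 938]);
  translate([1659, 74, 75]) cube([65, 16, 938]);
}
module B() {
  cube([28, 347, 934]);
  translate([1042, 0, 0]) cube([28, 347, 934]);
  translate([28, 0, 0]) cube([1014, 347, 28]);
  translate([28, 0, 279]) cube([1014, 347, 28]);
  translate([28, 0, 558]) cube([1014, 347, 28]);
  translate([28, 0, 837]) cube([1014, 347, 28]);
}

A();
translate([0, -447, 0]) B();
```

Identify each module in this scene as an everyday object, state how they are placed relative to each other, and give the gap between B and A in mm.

A is a fence section. B is a bookshelf. The bookshelf is on the floor beside the fence section on its −y side. The gap between the bookshelf and the fence section is 100 mm.

The bookshelf's nearest face is 100 mm from the fence section's −y face.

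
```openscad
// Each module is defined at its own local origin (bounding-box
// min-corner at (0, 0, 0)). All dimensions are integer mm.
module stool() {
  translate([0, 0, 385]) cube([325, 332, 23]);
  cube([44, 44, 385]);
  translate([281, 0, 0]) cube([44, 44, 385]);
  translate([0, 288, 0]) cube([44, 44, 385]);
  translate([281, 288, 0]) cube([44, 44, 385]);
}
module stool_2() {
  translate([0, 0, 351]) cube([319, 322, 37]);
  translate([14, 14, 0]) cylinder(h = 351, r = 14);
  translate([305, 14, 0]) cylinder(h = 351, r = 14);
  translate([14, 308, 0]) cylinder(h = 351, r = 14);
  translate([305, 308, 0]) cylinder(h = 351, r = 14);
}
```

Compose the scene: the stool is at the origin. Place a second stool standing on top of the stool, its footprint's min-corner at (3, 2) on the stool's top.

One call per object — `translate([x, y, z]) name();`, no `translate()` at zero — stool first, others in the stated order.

stool();
translate([3, 2, 408]) stool_2();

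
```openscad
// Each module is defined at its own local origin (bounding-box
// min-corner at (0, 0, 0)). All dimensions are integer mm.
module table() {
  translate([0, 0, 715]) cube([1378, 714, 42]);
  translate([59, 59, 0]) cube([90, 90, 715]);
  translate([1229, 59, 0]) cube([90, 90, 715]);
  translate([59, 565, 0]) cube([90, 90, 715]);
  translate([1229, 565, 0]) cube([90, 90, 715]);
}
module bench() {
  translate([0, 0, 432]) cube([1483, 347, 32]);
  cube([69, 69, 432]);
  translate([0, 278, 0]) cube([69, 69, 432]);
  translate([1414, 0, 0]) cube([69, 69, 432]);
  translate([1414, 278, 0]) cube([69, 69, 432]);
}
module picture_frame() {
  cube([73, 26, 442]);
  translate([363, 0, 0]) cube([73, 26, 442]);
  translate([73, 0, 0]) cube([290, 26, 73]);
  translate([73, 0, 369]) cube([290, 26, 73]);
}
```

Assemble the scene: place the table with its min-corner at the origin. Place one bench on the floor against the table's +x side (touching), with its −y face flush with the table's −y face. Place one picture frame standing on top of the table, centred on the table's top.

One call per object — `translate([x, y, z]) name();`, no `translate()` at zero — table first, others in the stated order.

table();
translate([1378, 0, 0]) bench();
translate([471, 344, 757]) picture_frame();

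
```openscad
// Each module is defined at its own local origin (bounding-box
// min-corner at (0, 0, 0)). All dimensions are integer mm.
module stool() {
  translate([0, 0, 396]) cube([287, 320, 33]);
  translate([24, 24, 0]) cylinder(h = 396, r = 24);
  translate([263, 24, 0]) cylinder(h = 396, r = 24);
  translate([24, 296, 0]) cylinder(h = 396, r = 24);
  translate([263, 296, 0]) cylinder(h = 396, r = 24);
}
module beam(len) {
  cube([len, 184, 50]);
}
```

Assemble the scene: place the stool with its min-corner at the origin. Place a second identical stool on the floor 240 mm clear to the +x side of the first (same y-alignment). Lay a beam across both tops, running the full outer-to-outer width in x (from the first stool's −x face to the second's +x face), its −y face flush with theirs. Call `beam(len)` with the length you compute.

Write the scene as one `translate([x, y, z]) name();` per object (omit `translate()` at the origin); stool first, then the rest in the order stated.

stool();
translate([527, 0, 0]) stool();
translate([0, 0, 429]) beam(814);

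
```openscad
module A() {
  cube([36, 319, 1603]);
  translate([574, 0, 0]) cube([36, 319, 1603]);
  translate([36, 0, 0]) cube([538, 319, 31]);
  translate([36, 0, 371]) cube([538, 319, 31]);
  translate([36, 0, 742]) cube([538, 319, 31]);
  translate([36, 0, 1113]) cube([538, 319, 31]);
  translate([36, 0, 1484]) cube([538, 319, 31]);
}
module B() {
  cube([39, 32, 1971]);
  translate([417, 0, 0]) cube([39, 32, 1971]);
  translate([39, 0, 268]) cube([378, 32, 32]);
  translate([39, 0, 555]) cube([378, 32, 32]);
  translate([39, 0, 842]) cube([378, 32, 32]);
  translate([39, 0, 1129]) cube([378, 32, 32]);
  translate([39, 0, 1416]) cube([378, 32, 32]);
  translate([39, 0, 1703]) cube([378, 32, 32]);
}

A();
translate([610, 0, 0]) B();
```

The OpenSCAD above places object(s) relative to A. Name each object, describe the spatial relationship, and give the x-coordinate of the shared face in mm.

The bookshelf's +x face and the ladder's −x face are both at x = 610 mm.

A is a bookshelf. B is a ladder. The ladder is against the bookshelf's +x side, with their −y faces flush. The x-coordinate of the shared face is 610 mm.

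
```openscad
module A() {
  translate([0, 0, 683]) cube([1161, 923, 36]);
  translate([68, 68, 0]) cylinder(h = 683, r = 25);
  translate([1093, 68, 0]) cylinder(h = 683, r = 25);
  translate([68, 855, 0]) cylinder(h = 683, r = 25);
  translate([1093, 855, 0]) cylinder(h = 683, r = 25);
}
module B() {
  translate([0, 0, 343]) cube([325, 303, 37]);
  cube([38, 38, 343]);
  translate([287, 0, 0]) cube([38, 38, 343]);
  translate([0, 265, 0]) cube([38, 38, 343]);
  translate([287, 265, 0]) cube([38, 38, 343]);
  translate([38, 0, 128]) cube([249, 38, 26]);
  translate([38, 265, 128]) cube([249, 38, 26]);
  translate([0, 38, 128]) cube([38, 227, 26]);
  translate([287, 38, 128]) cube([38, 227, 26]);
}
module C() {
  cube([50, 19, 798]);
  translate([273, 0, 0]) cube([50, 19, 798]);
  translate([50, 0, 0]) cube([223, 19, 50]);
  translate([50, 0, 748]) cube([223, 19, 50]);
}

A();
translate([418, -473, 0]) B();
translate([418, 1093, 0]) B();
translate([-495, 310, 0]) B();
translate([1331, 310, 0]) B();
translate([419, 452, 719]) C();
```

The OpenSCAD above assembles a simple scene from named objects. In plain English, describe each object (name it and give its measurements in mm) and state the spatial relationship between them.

A is a table with a 1161×923 mm rectangular top, 36 mm thick, top surface at z = 719 mm, supported by four round legs of 50 mm diameter, each leg's bounding box inset 43 mm from the nearest pair of top edges, running from the floor.

B is a four-legged stool. The seat is 325×303 mm, 37 mm thick, top at z = 380 mm. It stands on four square legs, each 38×38 mm in cross-section, from z = 0 to the seat underside, each flush with a corner of the seat. Four stretchers, 38 mm wide and 26 mm tall, connect adjacent legs with their undersides at z = 128 mm, each running between the inner faces of the legs it joins and aligned with the legs' outer faces on the other axis.

C is a picture frame with a 223×698 mm rectangular opening (x by z) and a uniform 50 mm border on every side. Frame depth is 19 mm along y. It is built from two vertical stiles running the full outside height and two horizontal rails spanning the gap between the stiles.

Four stools sit around the table at the −y, +y, −x, +x sides. The picture frame is on top of the table, centred.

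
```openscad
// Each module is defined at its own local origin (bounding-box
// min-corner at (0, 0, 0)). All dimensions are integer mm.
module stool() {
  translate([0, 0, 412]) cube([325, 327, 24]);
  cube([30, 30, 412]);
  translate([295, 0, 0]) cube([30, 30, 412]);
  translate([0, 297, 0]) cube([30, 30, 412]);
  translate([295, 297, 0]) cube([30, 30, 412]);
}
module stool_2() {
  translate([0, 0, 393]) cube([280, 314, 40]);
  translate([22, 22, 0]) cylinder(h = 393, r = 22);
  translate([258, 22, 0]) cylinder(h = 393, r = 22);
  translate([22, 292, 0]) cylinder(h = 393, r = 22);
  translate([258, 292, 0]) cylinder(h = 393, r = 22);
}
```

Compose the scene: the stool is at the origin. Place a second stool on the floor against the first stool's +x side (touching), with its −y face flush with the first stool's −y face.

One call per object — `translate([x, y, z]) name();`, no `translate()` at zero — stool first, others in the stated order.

stool();
translate([325, 0, 0]) stool_2();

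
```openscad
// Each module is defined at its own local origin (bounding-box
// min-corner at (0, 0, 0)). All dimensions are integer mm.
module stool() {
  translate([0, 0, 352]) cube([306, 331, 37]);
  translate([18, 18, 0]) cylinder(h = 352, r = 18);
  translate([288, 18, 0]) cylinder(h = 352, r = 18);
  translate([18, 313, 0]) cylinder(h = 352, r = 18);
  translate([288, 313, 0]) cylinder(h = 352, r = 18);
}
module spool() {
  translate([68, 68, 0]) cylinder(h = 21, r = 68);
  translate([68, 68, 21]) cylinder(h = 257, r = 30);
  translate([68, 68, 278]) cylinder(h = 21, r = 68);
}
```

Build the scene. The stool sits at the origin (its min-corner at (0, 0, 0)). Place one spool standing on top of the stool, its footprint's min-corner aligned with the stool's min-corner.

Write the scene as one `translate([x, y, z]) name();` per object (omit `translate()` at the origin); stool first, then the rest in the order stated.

stool();
translate([0, 0, 389]) spool();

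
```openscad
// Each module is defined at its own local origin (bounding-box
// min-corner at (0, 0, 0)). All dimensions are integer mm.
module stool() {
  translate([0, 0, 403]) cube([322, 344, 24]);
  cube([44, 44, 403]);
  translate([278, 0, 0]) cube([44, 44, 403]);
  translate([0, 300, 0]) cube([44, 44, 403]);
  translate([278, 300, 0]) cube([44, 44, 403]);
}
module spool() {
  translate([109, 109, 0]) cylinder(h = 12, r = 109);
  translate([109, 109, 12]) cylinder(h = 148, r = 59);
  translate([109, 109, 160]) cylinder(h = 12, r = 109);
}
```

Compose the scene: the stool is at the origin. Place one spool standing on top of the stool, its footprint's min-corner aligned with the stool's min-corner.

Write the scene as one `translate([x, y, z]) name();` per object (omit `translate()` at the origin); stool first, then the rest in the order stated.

stool();
translate([0, 0, 427]) spool();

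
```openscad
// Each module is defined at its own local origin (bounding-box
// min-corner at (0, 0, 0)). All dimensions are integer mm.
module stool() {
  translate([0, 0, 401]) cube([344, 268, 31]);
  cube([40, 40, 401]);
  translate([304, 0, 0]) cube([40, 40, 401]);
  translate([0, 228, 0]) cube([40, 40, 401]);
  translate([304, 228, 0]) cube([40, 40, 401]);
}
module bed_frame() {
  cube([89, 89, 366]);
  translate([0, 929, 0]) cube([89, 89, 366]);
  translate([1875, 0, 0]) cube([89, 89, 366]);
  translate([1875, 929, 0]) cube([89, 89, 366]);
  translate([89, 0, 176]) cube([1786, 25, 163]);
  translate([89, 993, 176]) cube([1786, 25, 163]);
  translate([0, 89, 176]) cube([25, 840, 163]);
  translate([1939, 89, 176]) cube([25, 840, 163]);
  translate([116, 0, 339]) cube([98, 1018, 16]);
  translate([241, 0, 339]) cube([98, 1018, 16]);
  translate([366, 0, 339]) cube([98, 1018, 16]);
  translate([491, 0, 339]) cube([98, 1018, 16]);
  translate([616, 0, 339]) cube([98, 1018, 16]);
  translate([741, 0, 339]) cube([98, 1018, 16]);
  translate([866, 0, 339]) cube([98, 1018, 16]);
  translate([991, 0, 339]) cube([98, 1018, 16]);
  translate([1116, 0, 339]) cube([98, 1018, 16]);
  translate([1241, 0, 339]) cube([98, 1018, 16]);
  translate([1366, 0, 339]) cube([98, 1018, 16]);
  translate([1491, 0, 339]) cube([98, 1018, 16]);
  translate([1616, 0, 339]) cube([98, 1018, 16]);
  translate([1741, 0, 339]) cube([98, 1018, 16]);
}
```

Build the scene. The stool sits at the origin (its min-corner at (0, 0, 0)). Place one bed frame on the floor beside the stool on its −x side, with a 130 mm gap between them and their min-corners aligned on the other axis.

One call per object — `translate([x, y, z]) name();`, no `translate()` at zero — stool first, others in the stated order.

stool();
translate([-2094, 0, 0]) bed_frame();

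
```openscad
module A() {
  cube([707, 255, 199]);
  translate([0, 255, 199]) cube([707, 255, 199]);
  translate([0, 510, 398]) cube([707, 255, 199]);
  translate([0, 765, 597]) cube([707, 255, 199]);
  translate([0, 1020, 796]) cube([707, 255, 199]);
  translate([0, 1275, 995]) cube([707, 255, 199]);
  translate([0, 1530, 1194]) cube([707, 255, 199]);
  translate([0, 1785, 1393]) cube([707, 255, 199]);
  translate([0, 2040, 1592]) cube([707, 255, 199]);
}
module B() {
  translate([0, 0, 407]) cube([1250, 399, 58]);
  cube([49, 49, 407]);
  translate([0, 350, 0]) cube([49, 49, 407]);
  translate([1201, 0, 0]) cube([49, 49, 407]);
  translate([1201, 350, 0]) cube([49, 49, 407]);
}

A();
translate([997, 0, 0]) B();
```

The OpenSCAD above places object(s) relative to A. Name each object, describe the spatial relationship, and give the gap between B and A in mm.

A is a staircase. B is a bench. The bench is on the floor beside the staircase on its +x side. The gap between the bench and the staircase is 290 mm.

The bench's nearest face is 290 mm from the staircase's +x face.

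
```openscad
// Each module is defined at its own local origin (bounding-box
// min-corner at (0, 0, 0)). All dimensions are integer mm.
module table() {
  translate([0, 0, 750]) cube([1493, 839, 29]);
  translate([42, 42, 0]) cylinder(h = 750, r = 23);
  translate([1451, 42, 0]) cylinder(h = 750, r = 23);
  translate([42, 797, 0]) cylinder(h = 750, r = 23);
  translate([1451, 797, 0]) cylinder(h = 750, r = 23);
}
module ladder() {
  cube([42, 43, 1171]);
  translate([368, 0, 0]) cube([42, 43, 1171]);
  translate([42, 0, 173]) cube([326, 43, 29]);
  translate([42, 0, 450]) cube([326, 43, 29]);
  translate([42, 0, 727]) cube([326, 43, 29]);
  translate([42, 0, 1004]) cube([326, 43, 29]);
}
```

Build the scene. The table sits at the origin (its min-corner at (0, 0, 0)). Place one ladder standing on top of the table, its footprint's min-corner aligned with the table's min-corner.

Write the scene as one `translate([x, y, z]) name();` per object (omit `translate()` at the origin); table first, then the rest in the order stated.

table();
translate([0, 0, 779]) ladder();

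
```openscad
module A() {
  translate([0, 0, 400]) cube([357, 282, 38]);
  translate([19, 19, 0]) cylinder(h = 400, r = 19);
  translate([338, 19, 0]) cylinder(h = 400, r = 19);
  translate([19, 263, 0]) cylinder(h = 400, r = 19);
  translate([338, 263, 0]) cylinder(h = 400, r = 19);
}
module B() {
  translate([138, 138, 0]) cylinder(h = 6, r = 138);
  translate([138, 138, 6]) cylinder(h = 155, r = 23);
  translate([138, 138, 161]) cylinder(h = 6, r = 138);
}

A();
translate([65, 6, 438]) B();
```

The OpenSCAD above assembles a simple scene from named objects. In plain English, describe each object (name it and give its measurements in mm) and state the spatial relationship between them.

A is a four-legged stool. The seat is 357×282 mm, 38 mm thick, top at z = 438 mm. It stands on four round legs, each 38 mm in diameter, from z = 0 to the seat underside, each leg's axis is inset half a diameter from the nearest pair of seat edges (so the leg's bounding box is flush with the corner).

B is a spool: two coaxial disc flanges of radius 138 mm and thickness 6 mm, joined by a core cylinder of radius 23 mm and height 155 mm. The lower flange rests on z = 0 and the three cylinders share a vertical axis.

The spool is on top of the stool.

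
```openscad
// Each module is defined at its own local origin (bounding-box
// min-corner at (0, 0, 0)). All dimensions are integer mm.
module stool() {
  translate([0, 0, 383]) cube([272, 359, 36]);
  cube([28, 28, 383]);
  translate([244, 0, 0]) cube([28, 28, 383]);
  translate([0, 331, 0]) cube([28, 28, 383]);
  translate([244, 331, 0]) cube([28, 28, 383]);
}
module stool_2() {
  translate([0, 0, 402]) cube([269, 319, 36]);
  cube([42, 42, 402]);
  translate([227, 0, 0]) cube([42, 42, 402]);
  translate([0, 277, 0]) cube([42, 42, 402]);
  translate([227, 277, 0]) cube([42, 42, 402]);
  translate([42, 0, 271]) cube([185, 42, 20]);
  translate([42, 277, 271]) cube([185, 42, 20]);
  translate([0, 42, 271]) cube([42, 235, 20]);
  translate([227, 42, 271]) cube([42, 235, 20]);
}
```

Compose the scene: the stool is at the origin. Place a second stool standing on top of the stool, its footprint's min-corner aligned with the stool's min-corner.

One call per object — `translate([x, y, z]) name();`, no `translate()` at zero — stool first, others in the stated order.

stool();
translate([0, 0, 419]) stool_2();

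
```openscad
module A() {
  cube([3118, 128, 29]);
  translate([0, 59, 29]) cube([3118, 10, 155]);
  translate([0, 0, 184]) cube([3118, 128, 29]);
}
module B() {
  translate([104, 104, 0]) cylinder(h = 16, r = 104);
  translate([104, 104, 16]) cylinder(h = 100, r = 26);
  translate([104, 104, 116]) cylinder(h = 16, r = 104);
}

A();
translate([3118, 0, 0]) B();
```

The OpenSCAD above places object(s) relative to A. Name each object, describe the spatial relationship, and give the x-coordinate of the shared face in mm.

A is an I-beam. B is a spool. The spool is against the I-beam's +x side, with their −y faces flush. The x-coordinate of the shared face is 3118 mm.

The I-beam's +x face and the spool's −x face are both at x = 3118 mm.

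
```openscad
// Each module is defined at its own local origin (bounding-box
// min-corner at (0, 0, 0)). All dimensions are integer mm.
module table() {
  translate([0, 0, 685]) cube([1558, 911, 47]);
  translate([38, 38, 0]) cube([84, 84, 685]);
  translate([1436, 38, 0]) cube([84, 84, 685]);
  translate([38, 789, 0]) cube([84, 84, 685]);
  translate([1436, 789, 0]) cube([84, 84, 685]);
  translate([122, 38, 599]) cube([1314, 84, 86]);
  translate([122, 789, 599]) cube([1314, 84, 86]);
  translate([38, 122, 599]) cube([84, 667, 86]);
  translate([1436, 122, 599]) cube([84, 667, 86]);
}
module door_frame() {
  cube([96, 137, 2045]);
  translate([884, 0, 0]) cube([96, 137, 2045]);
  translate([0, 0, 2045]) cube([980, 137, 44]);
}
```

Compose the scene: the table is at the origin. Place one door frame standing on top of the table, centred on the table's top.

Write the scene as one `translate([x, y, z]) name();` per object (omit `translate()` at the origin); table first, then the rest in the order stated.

table();
translate([289, 387, 732]) door_frame();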